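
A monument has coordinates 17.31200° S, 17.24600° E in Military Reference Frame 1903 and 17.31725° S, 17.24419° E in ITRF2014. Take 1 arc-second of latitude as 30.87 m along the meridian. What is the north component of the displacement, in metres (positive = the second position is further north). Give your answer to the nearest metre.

ΔN = -583 m

Δφ = -17.31725° − -17.31200° = -0.00525°; Δλ = 17.24419° − 17.24600° = -0.00181°.
1° of latitude = 3600 × 30.87 = 111132 m.
ΔN = Δφ × 111132 = -583.4 m; ΔE = Δλ × 111132 × cos(-17.31200°) = -0.00181 × 111132 × 0.954698 = -192.0 m.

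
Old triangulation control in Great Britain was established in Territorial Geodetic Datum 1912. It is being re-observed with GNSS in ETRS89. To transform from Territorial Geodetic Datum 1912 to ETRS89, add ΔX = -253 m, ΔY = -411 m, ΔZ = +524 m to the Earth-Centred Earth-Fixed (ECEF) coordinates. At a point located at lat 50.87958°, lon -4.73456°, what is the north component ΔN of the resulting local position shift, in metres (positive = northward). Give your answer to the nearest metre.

ΔN = 500 m

At φ = 50.87958°, λ = -4.73456°: sin φ = 0.775822, cos φ = 0.630952, sin λ = -0.082540, cos λ = 0.996588.
ΔN = −sin φ cos λ·ΔX − sin φ sin λ·ΔY + cos φ·ΔZ = −(0.775822)(0.996588)(-253) − (0.775822)(-0.082540)(-411) + (0.630952)(524) = 499.91 m.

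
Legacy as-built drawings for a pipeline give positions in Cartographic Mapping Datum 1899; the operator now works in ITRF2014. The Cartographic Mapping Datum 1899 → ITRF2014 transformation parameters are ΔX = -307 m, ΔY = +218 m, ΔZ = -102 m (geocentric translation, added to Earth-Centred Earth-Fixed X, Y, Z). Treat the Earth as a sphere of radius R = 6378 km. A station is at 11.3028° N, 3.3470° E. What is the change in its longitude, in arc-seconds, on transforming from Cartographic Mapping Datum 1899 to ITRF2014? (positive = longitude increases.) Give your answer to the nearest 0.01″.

Δλ = 7.77″

sin φ = 0.195994, cos φ = 0.980605, sin λ = 0.058383, cos λ = 0.998294.
East component: ΔE = −sin λ·ΔX + cos λ·ΔY = −(0.058383)(-307) + (0.998294)(218) = 235.55 m.
1° of latitude spans πR/180 = 111317 m; at latitude φ, 1° of longitude spans that × cos φ = 109158.1 m, so Δλ = 235.55 / 109158.1 × 3600 = 7.768″.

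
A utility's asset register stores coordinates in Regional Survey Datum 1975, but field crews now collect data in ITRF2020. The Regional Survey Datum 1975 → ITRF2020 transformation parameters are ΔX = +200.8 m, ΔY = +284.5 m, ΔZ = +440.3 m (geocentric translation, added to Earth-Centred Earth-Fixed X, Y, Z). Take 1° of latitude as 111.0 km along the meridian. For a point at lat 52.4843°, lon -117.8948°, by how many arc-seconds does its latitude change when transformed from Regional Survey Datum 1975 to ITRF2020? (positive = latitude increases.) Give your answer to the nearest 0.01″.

Δφ = 17.58″

sin φ = 0.793186, cos φ = 0.608979, sin λ = -0.883808, cos λ = -0.467850.
North component: ΔN = −sin φ cos λ·ΔX − sin φ sin λ·ΔY + cos φ·ΔZ = −(0.793186)(-0.467850)(200.8) − (0.793186)(-0.883808)(284.5) + (0.608979)(440.3) = 542.09 m.
1° of latitude spans 111000 m, so Δφ = 542.09 / 111000 × 3600 = 17.581″.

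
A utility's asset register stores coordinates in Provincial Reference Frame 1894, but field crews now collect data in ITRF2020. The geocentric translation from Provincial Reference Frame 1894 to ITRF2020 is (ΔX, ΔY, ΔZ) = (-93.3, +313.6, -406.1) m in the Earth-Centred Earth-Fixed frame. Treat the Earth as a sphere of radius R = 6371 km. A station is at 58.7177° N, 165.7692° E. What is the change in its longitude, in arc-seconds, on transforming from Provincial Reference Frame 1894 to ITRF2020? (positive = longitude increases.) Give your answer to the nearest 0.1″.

Δλ = -17.5″

sin φ = 0.854619, cos φ = 0.519255, sin λ = 0.245828, cos λ = -0.969313.
East component: ΔE = −sin λ·ΔX + cos λ·ΔY = −(0.245828)(-93.3) + (-0.969313)(313.6) = -281.04 m.
1° of latitude spans πR/180 = 111195 m; at latitude φ, 1° of longitude spans that × cos φ = 57738.5 m, so Δλ = -281.04 / 57738.5 × 3600 = -17.523″.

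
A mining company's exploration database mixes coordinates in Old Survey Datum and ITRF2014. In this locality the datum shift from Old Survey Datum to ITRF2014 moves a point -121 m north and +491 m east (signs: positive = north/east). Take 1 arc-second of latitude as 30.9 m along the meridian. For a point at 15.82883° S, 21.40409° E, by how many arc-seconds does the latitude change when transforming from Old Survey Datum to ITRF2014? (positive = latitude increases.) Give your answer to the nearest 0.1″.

Δφ = -3.9″

1″ of latitude = 30.90 m, so Δφ = -121.0 / 30.90 = -3.916″.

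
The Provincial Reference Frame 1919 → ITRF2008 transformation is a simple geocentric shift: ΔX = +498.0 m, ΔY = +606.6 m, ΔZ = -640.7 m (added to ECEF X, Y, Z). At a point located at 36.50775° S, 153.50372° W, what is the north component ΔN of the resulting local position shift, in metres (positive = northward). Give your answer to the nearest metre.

ΔN = -941 m

At φ = -36.50775°, λ = -153.50372°: sin φ = -0.594932, cos φ = 0.803776, sin λ = -0.446140, cos λ = -0.894963.
ΔN = −sin φ cos λ·ΔX − sin φ sin λ·ΔY + cos φ·ΔZ = −(-0.594932)(-0.894963)(498.0) − (-0.594932)(-0.446140)(606.6) + (0.803776)(-640.7) = -941.14 m.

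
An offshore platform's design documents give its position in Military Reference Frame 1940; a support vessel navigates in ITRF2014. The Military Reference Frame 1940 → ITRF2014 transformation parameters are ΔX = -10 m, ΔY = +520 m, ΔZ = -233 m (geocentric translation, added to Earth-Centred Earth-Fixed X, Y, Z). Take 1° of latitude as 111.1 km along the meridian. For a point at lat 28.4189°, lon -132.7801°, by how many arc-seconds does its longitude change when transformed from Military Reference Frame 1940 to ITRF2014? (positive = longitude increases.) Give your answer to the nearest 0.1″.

sin φ = 0.475914, cos φ = 0.879492, sin λ = -0.733966, cos λ = -0.679186.
East component: ΔE = −sin λ·ΔX + cos λ·ΔY = −(-0.733966)(-10) + (-0.679186)(520) = -360.52 m.
1° of latitude spans 111100 m; at latitude φ, 1° of longitude spans that × cos φ = 97711.5 m, so Δλ = -360.52 / 97711.5 × 3600 = -13.283″.

Δλ = -13.3″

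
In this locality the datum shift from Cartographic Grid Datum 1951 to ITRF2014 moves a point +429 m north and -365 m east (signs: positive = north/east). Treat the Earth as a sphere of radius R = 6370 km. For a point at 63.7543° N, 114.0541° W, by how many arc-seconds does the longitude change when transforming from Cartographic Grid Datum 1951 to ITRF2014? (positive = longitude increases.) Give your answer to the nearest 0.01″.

At latitude 63.7543°, cos φ = 0.442221.
One radian of longitude at latitude φ spans R cos φ, so Δλ = ΔE / (R cos φ) = -365.0 / (6370000 × 0.442221) = -1.2957e-04 rad = -26.726″.

Δλ = -26.73″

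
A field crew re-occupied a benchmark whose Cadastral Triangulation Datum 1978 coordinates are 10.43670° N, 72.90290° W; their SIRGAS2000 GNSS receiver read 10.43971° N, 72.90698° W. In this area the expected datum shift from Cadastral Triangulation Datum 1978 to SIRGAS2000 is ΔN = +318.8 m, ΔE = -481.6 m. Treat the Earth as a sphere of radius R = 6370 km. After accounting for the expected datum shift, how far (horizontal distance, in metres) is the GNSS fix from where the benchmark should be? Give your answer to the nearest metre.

Observed coordinate differences: Δφ = +0.00301°, Δλ = -0.00408°.
Converting to metres (1° lat = 111177 m, cos φ = 0.983456): observed ΔN = 334.6 m, observed ΔE = -446.1 m.
Subtracting the expected shift leaves a residual of 334.6 − (318.8) = 15.8 m north and -446.1 − (-481.6) = 35.5 m east.
Residual distance = √(15.8² + 35.5²) = 38.9 m.

39 m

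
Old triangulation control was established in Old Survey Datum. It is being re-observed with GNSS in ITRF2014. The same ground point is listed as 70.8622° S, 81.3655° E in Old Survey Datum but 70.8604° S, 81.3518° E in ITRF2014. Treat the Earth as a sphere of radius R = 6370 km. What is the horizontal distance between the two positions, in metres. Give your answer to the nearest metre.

Δφ = -70.8604° − -70.8622° = +0.0018°; Δλ = 81.3518° − 81.3655° = -0.0137°.
1° along a meridian = πR/180 = 111177 m.
ΔN = Δφ × 111177 = 200.1 m; ΔE = Δλ × 111177 × cos(-70.8622°) = -0.0137 × 111177 × 0.327841 = -499.3 m.
Distance = √(ΔE² + ΔN²) = √((-499.3)² + 200.1²) = 538.0 m.

538 m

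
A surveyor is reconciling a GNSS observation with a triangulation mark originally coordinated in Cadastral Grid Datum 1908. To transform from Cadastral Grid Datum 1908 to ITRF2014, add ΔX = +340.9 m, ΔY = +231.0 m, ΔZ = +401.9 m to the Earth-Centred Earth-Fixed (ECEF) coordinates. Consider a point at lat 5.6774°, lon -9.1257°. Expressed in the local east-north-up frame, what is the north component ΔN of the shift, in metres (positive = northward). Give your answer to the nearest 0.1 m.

The local north axis is (−sin φ cos λ, −sin φ sin λ, cos φ), giving ΔN = -33.297 + 3.624 + 399.929 = 370.26 m.

ΔN = 370.3 m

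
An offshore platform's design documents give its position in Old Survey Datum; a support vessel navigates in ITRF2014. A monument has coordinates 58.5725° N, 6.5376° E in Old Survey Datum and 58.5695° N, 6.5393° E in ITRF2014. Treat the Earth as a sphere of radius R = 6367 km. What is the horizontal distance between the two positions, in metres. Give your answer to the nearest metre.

348 m

Δφ = 58.5695° − 58.5725° = -0.0030°; Δλ = 6.5393° − 6.5376° = +0.0017°.
1° along a meridian = πR/180 = 111125 m.
ΔN = Δφ × 111125 = -333.4 m; ΔE = Δλ × 111125 × cos(58.5725°) = +0.0017 × 111125 × 0.521419 = 98.5 m.
Distance = √(ΔE² + ΔN²) = √(98.5² + (-333.4)²) = 347.6 m.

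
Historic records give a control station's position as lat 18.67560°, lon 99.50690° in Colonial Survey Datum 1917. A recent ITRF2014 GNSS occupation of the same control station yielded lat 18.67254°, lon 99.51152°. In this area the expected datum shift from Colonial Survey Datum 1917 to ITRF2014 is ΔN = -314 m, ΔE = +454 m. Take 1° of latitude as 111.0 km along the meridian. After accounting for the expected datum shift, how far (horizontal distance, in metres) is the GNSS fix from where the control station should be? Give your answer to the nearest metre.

Observed coordinate differences: Δφ = -0.00306°, Δλ = +0.00462°.
Converting to metres (1° lat = 111000 m, cos φ = 0.947347): observed ΔN = -339.7 m, observed ΔE = 485.8 m.
Subtracting the expected shift leaves a residual of -339.7 − (-314) = -25.7 m north and 485.8 − (454) = 31.8 m east.
Residual distance = √((-25.7)² + 31.8²) = 40.9 m.

41 m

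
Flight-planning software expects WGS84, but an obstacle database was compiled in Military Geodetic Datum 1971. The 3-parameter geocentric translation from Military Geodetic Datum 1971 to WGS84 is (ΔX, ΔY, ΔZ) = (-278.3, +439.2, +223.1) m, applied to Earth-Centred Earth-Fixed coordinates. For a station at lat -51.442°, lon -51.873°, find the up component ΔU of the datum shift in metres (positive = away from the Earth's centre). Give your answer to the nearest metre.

ΔU = -497 m

At φ = -51.442°, λ = -51.873°: sin φ = -0.781978, cos φ = 0.623307, sin λ = -0.786644, cos λ = 0.617407.
ΔU = cos φ cos λ·ΔX + cos φ sin λ·ΔY + sin φ·ΔZ = (0.623307)(0.617407)(-278.3) + (0.623307)(-0.786644)(439.2) + (-0.781978)(223.1) = -496.91 m.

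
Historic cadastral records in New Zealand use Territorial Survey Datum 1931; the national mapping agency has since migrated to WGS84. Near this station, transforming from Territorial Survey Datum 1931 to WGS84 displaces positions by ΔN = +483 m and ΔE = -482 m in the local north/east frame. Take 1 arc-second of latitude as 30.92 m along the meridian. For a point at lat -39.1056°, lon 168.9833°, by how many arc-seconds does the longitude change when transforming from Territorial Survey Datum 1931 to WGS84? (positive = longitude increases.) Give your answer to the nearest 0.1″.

At latitude -39.1056°, cos φ = 0.775985.
1″ of longitude at this latitude = 30.92 × cos φ = 23.9934 m, so Δλ = -482.0 / 23.9934 = -20.089″.

Δλ = -20.1″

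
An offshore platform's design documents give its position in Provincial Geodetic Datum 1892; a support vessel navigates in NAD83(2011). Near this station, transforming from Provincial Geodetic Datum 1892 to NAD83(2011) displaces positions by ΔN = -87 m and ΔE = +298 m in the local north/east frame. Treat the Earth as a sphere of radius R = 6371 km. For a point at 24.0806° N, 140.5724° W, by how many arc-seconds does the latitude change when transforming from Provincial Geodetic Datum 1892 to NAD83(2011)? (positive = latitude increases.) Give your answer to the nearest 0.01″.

On a sphere of radius R, 1 rad of latitude = R, so Δφ = ΔN / R = -87.0 / 6371000 = -1.3656e-05 rad = -2.817″.

Δφ = -2.82″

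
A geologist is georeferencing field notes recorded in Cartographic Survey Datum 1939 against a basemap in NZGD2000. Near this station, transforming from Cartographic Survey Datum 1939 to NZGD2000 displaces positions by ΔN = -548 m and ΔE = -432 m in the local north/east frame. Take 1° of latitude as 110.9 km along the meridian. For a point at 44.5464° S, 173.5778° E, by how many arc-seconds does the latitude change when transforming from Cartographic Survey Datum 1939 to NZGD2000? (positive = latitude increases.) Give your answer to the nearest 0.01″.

1° of latitude = 110.9 km, so Δφ = -548.0 / 110900 = -0.0049414° = -17.789″.

Δφ = -17.79″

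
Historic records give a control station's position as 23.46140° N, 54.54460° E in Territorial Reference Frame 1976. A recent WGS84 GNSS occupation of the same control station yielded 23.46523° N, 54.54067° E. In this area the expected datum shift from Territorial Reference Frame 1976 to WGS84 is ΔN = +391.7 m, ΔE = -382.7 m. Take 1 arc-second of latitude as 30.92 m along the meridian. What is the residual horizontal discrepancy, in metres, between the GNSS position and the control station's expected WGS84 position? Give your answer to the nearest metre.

Observed coordinate differences: Δφ = +0.00383°, Δλ = -0.00393°.
Converting to metres (1° lat = 111312 m, cos φ = 0.917329): observed ΔN = 426.3 m, observed ΔE = -401.3 m.
Subtracting the expected shift leaves a residual of 426.3 − (391.7) = 34.6 m north and -401.3 − (-382.7) = -18.6 m east.
Residual distance = √(34.6² + (-18.6)²) = 39.3 m.

39 m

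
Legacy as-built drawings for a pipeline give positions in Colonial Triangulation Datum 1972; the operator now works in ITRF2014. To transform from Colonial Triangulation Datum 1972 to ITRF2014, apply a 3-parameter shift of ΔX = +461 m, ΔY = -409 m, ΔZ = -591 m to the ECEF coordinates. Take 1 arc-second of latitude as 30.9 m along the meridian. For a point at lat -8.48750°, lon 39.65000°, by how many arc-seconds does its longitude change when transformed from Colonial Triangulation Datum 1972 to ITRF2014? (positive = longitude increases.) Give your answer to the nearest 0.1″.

sin φ = -0.147594, cos φ = 0.989048, sin λ = 0.638096, cos λ = 0.769957.
East component: ΔE = −sin λ·ΔX + cos λ·ΔY = −(0.638096)(461) + (0.769957)(-409) = -609.07 m.
1° of latitude spans 3600 × 30.90 = 111240 m; at latitude φ, 1° of longitude spans that × cos φ = 110021.7 m, so Δλ = -609.07 / 110021.7 × 3600 = -19.929″.

Δλ = -19.9″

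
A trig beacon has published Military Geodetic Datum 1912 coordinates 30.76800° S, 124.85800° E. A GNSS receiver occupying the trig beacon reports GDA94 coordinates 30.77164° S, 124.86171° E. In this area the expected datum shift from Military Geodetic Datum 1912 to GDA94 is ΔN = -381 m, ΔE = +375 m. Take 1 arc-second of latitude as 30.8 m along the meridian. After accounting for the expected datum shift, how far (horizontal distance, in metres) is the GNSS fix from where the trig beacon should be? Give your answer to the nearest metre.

31 m

Observed coordinate differences: Δφ = -0.00364°, Δλ = +0.00371°.
Converting to metres (1° lat = 110880 m, cos φ = 0.859246): observed ΔN = -403.6 m, observed ΔE = 353.5 m.
Subtracting the expected shift leaves a residual of -403.6 − (-381) = -22.6 m north and 353.5 − (375) = -21.5 m east.
Residual distance = √((-22.6)² + (-21.5)²) = 31.2 m.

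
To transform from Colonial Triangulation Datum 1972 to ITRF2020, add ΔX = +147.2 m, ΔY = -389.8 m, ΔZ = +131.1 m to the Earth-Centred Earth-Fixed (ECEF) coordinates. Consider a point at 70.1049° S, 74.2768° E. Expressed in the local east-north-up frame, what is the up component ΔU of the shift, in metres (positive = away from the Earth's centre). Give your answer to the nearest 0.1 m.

ΔU = -237.4 m

At φ = -70.1049°, λ = 74.2768°: sin φ = -0.940317, cos φ = 0.340299, sin λ = 0.962582, cos λ = 0.270990.
ΔU = cos φ cos λ·ΔX + cos φ sin λ·ΔY + sin φ·ΔZ = (0.340299)(0.270990)(147.2) + (0.340299)(0.962582)(-389.8) + (-0.940317)(131.1) = -237.39 m.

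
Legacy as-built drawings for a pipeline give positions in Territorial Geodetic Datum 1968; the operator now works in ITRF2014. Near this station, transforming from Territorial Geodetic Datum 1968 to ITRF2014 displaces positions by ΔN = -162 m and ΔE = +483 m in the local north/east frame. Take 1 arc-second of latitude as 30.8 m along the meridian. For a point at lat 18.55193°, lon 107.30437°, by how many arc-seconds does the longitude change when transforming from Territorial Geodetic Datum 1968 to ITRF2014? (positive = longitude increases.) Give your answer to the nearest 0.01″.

At latitude 18.55193°, cos φ = 0.948036.
1″ of longitude at this latitude = 30.80 × cos φ = 29.1995 m, so Δλ = 483.0 / 29.1995 = 16.541″.

Δλ = 16.54″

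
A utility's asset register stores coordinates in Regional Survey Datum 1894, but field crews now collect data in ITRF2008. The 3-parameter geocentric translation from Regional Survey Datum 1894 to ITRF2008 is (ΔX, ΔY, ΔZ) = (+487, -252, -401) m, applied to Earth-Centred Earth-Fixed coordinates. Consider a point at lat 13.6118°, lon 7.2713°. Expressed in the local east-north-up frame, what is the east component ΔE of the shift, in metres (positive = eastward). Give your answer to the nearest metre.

The local east axis at (φ, λ) is (−sin λ, cos λ, 0), so ΔE = −sin(7.2713°)·487 + cos(7.2713°)·(-252) = -311.61 m.

ΔE = -312 m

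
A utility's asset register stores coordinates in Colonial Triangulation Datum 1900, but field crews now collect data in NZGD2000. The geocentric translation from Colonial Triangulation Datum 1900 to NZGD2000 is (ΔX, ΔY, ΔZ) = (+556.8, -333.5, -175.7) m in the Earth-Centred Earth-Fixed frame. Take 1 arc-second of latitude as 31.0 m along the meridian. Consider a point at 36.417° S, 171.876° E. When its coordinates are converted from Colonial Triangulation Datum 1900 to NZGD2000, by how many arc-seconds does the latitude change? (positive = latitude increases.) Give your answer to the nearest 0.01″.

Δφ = -16.02″

sin φ = -0.593658, cos φ = 0.804718, sin λ = 0.141316, cos λ = -0.989965.
North component: ΔN = −sin φ cos λ·ΔX − sin φ sin λ·ΔY + cos φ·ΔZ = −(-0.593658)(-0.989965)(556.8) − (-0.593658)(0.141316)(-333.5) + (0.804718)(-175.7) = -496.60 m.
1° of latitude spans 3600 × 31.00 = 111600 m, so Δφ = -496.60 / 111600 × 3600 = -16.019″.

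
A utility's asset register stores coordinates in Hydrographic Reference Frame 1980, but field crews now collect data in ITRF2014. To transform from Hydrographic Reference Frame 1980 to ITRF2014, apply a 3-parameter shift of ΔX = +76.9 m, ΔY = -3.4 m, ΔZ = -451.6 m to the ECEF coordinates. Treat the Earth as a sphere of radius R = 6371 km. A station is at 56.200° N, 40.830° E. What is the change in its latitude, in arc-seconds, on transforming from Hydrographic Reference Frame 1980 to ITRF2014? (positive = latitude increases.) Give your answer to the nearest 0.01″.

Δφ = -9.64″

sin φ = 0.830984, cos φ = 0.556296, sin λ = 0.653817, cos λ = 0.756653.
North component: ΔN = −sin φ cos λ·ΔX − sin φ sin λ·ΔY + cos φ·ΔZ = −(0.830984)(0.756653)(76.9) − (0.830984)(0.653817)(-3.4) + (0.556296)(-451.6) = -297.73 m.
1° of latitude spans πR/180 = 111195 m, so Δφ = -297.73 / 111195 × 3600 = -9.639″.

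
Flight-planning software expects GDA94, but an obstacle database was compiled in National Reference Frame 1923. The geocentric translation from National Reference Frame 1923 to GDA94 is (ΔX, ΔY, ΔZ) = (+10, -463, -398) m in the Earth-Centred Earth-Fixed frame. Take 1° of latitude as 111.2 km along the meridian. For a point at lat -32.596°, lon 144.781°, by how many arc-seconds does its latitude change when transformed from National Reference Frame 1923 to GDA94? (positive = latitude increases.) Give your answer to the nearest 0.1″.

sin φ = -0.538712, cos φ = 0.842490, sin λ = 0.576703, cos λ = -0.816954.
North component: ΔN = −sin φ cos λ·ΔX − sin φ sin λ·ΔY + cos φ·ΔZ = −(-0.538712)(-0.816954)(10) − (-0.538712)(0.576703)(-463) + (0.842490)(-398) = -483.56 m.
1° of latitude spans 111200 m, so Δφ = -483.56 / 111200 × 3600 = -15.655″.

Δφ = -15.7″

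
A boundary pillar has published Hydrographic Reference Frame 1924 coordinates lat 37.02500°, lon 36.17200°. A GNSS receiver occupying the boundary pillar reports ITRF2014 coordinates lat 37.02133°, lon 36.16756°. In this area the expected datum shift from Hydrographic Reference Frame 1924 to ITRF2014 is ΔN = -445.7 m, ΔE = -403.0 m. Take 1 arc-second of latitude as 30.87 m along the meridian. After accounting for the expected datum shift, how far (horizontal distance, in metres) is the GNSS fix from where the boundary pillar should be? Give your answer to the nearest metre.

39 m

Observed coordinate differences: Δφ = -0.00367°, Δλ = -0.00444°.
Converting to metres (1° lat = 111132 m, cos φ = 0.798373): observed ΔN = -407.9 m, observed ΔE = -393.9 m.
Subtracting the expected shift leaves a residual of -407.9 − (-445.7) = 37.8 m north and -393.9 − (-403.0) = 9.1 m east.
Residual distance = √(37.8² + 9.1²) = 38.9 m.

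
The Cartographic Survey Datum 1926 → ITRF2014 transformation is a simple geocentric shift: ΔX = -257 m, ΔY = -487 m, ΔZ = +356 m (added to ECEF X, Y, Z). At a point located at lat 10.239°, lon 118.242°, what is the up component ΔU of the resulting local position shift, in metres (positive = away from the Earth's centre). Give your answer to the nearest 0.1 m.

ΔU = -239.2 m

At φ = 10.239°, λ = 118.242°: sin φ = 0.177755, cos φ = 0.984075, sin λ = 0.880957, cos λ = -0.473197.
ΔU = cos φ cos λ·ΔX + cos φ sin λ·ΔY + sin φ·ΔZ = (0.984075)(-0.473197)(-257) + (0.984075)(0.880957)(-487) + (0.177755)(356) = -239.24 m.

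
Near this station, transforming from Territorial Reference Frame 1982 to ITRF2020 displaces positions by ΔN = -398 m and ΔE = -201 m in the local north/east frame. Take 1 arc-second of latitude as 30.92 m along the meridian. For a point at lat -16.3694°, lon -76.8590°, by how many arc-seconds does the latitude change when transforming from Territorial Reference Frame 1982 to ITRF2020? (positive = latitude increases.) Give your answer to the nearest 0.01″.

1″ of latitude = 30.92 m, so Δφ = -398.0 / 30.92 = -12.872″.

Δφ = -12.87″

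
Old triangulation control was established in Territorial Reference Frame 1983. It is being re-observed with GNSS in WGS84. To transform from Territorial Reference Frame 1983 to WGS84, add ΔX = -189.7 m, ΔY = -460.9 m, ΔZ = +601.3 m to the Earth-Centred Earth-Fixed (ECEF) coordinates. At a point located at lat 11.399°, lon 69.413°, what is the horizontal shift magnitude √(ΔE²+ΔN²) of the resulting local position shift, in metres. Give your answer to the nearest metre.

At φ = 11.399°, λ = 69.413°: sin φ = 0.197640, cos φ = 0.980275, sin λ = 0.936139, cos λ = 0.351629.
ΔE = −sin λ·ΔX + cos λ·ΔY = −(0.936139)·(-189.7) + (0.351629)·(-460.9) = 15.52 m.
ΔN = −sin φ cos λ·ΔX − sin φ sin λ·ΔY + cos φ·ΔZ = −(0.197640)(0.351629)(-189.7) − (0.197640)(0.936139)(-460.9) + (0.980275)(601.3) = 687.90 m.
Horizontal magnitude = √(ΔE² + ΔN²) = √(15.52² + 687.90²) = 688.07 m.

688 m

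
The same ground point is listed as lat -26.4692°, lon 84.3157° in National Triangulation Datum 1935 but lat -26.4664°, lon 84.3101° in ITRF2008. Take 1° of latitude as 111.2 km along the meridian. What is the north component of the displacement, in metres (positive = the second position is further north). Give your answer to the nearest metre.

ΔN = 311 m

Δφ = -26.4664° − -26.4692° = +0.0028°; Δλ = 84.3101° − 84.3157° = -0.0056°.
ΔN = Δφ × 111200 = 311.4 m; ΔE = Δλ × 111200 × cos(-26.4692°) = -0.0056 × 111200 × 0.895174 = -557.4 m.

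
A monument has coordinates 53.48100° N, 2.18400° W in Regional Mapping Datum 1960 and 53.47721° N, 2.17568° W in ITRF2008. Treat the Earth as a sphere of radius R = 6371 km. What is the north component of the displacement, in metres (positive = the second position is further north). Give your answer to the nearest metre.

ΔN = -421 m

Δφ = 53.47721° − 53.48100° = -0.00379°; Δλ = -2.17568° − -2.18400° = +0.00832°.
1° along a meridian = πR/180 = 111195 m.
ΔN = Δφ × 111195 = -421.4 m; ΔE = Δλ × 111195 × cos(53.48100°) = +0.00832 × 111195 × 0.595089 = 550.5 m.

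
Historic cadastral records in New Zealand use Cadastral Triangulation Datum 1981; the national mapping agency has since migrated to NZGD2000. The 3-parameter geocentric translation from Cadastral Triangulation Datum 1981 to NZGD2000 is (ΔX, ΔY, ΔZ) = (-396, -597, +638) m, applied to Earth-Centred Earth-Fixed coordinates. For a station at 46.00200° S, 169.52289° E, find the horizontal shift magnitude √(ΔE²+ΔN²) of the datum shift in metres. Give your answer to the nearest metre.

At φ = -46.00200°, λ = 169.52289°: sin φ = -0.719364, cos φ = 0.694633, sin λ = 0.181843, cos λ = -0.983328.
ΔE = −sin λ·ΔX + cos λ·ΔY = −(0.181843)·(-396) + (-0.983328)·(-597) = 659.06 m.
ΔN = −sin φ cos λ·ΔX − sin φ sin λ·ΔY + cos φ·ΔZ = −(-0.719364)(-0.983328)(-396) − (-0.719364)(0.181843)(-597) + (0.694633)(638) = 645.20 m.
Horizontal magnitude = √(ΔE² + ΔN²) = √(659.06² + 645.20²) = 922.30 m.

922 m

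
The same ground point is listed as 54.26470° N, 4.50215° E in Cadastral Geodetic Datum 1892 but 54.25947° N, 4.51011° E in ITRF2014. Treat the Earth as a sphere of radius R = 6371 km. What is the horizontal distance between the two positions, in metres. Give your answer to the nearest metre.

Δφ = 54.25947° − 54.26470° = -0.00523°; Δλ = 4.51011° − 4.50215° = +0.00796°.
1° along a meridian = πR/180 = 111195 m.
ΔN = Δφ × 111195 = -581.5 m; ΔE = Δλ × 111195 × cos(54.26470°) = +0.00796 × 111195 × 0.584041 = 516.9 m.
Distance = √(ΔE² + ΔN²) = √(516.9² + (-581.5)²) = 778.1 m.

778 m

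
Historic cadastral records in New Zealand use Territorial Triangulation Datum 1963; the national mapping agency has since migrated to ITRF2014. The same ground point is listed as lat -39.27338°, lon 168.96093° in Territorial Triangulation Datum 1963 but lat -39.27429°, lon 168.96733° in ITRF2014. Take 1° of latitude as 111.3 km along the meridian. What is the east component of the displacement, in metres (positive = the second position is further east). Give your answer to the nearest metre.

Δφ = -39.27429° − -39.27338° = -0.00091°; Δλ = 168.96733° − 168.96093° = +0.00640°.
ΔN = Δφ × 111300 = -101.3 m; ΔE = Δλ × 111300 × cos(-39.27338°) = +0.00640 × 111300 × 0.774134 = 551.4 m.

ΔE = 551 m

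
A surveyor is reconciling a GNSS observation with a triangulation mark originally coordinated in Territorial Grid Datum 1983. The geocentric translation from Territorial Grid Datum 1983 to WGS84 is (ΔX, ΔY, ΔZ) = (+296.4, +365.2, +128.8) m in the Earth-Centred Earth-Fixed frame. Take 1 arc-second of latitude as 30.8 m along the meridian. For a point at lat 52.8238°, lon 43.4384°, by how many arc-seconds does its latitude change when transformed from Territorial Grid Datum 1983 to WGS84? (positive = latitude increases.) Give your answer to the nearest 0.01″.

Δφ = -9.54″

sin φ = 0.796781, cos φ = 0.604268, sin λ = 0.687574, cos λ = 0.726114.
North component: ΔN = −sin φ cos λ·ΔX − sin φ sin λ·ΔY + cos φ·ΔZ = −(0.796781)(0.726114)(296.4) − (0.796781)(0.687574)(365.2) + (0.604268)(128.8) = -293.73 m.
1° of latitude spans 3600 × 30.80 = 110880 m, so Δφ = -293.73 / 110880 × 3600 = -9.537″.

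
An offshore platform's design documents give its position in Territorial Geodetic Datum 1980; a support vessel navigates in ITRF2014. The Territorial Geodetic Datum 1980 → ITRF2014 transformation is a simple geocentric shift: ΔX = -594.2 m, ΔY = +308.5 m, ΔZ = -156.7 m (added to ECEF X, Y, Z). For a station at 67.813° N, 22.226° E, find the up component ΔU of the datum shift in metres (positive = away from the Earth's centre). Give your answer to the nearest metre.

At φ = 67.813°, λ = 22.226°: sin φ = 0.925956, cos φ = 0.377631, sin λ = 0.378261, cos λ = 0.925699.
ΔU = cos φ cos λ·ΔX + cos φ sin λ·ΔY + sin φ·ΔZ = (0.377631)(0.925699)(-594.2) + (0.377631)(0.378261)(308.5) + (0.925956)(-156.7) = -308.75 m.

ΔU = -309 m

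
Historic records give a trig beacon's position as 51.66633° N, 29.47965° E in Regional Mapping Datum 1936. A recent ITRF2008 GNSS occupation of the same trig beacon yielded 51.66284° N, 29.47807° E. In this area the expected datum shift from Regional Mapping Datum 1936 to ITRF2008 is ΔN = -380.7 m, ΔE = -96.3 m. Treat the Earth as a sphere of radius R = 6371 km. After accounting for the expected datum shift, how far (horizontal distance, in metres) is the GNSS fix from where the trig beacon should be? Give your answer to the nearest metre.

Observed coordinate differences: Δφ = -0.00349°, Δλ = -0.00158°.
Converting to metres (1° lat = 111195 m, cos φ = 0.620240): observed ΔN = -388.1 m, observed ΔE = -109.0 m.
Subtracting the expected shift leaves a residual of -388.1 − (-380.7) = -7.4 m north and -109.0 − (-96.3) = -12.7 m east.
Residual distance = √((-7.4)² + (-12.7)²) = 14.7 m.

15 m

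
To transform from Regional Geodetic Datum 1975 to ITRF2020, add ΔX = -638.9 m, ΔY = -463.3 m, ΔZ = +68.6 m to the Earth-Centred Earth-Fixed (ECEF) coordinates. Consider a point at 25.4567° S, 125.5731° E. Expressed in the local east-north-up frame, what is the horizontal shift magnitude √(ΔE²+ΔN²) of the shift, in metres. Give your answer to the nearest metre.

791 m

At φ = -25.4567°, λ = 125.5731°: sin φ = -0.429829, cos φ = 0.902910, sin λ = 0.813374, cos λ = -0.581741.
ΔE = −sin λ·ΔX + cos λ·ΔY = −(0.813374)·(-638.9) + (-0.581741)·(-463.3) = 789.19 m.
ΔN = −sin φ cos λ·ΔX − sin φ sin λ·ΔY + cos φ·ΔZ = −(-0.429829)(-0.581741)(-638.9) − (-0.429829)(0.813374)(-463.3) + (0.902910)(68.6) = 59.72 m.
Horizontal magnitude = √(ΔE² + ΔN²) = √(789.19² + 59.72²) = 791.44 m.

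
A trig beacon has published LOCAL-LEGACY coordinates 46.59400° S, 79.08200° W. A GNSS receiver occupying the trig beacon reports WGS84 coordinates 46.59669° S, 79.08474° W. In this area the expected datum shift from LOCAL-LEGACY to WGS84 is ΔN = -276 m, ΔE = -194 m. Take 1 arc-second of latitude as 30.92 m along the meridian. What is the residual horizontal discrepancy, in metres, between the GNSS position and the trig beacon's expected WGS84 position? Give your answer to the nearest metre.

Observed coordinate differences: Δφ = -0.00269°, Δλ = -0.00274°.
Converting to metres (1° lat = 111312 m, cos φ = 0.687164): observed ΔN = -299.4 m, observed ΔE = -209.6 m.
Subtracting the expected shift leaves a residual of -299.4 − (-276) = -23.4 m north and -209.6 − (-194) = -15.6 m east.
Residual distance = √((-23.4)² + (-15.6)²) = 28.1 m.

28 m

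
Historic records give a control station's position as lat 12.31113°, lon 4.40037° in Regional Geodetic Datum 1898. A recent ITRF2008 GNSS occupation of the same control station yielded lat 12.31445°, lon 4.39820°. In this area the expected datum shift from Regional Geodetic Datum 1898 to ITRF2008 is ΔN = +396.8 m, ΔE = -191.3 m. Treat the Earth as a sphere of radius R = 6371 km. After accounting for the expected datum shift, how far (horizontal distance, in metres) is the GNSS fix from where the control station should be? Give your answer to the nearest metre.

Observed coordinate differences: Δφ = +0.00332°, Δλ = -0.00217°.
Converting to metres (1° lat = 111195 m, cos φ = 0.977004): observed ΔN = 369.2 m, observed ΔE = -235.7 m.
Subtracting the expected shift leaves a residual of 369.2 − (396.8) = -27.6 m north and -235.7 − (-191.3) = -44.4 m east.
Residual distance = √((-27.6)² + (-44.4)²) = 52.3 m.

52 m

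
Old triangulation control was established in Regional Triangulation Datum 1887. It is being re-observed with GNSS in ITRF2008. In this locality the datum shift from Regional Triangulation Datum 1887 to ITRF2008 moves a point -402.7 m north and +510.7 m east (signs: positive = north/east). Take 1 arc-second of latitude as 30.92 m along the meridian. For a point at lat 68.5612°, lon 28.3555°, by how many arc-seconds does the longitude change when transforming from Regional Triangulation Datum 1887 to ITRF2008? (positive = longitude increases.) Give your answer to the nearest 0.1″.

Δλ = 45.2″

At latitude 68.5612°, cos φ = 0.365507.
1″ of longitude at this latitude = 30.92 × cos φ = 11.3015 m, so Δλ = 510.7 / 11.3015 = 45.189″.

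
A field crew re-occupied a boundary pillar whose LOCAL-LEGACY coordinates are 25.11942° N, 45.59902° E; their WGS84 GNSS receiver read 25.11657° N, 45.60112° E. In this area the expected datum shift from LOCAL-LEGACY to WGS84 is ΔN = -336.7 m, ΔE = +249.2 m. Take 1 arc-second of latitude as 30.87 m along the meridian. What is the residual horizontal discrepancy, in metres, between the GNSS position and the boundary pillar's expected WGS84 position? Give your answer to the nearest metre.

Observed coordinate differences: Δφ = -0.00285°, Δλ = +0.00210°.
Converting to metres (1° lat = 111132 m, cos φ = 0.905425): observed ΔN = -316.7 m, observed ΔE = 211.3 m.
Subtracting the expected shift leaves a residual of -316.7 − (-336.7) = 20.0 m north and 211.3 − (249.2) = -37.9 m east.
Residual distance = √(20.0² + (-37.9)²) = 42.8 m.

43 m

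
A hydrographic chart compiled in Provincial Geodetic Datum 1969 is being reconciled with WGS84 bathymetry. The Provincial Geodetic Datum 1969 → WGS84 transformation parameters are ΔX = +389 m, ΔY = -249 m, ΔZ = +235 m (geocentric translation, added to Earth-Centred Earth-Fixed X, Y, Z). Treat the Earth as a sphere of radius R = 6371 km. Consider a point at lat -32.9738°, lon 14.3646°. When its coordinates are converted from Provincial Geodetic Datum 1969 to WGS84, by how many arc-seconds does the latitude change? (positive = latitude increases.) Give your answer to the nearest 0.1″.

Δφ = 11.9″

sin φ = -0.544255, cos φ = 0.838920, sin λ = 0.248091, cos λ = 0.968737.
North component: ΔN = −sin φ cos λ·ΔX − sin φ sin λ·ΔY + cos φ·ΔZ = −(-0.544255)(0.968737)(389) − (-0.544255)(0.248091)(-249) + (0.838920)(235) = 368.62 m.
1° of latitude spans πR/180 = 111195 m, so Δφ = 368.62 / 111195 × 3600 = 11.934″.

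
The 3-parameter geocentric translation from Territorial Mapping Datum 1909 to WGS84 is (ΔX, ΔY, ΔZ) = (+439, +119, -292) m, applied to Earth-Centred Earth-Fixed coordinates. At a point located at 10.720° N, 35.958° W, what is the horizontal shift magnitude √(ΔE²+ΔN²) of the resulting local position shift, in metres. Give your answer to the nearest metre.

491 m

At φ = 10.720°, λ = -35.958°: sin φ = 0.186010, cos φ = 0.982548, sin λ = -0.587192, cos λ = 0.809448.
ΔE = −sin λ·ΔX + cos λ·ΔY = −(-0.587192)·(439) + (0.809448)·(119) = 354.10 m.
ΔN = −sin φ cos λ·ΔX − sin φ sin λ·ΔY + cos φ·ΔZ = −(0.186010)(0.809448)(439) − (0.186010)(-0.587192)(119) + (0.982548)(-292) = -340.00 m.
Horizontal magnitude = √(ΔE² + ΔN²) = √(354.10² + (-340.00)²) = 490.91 m.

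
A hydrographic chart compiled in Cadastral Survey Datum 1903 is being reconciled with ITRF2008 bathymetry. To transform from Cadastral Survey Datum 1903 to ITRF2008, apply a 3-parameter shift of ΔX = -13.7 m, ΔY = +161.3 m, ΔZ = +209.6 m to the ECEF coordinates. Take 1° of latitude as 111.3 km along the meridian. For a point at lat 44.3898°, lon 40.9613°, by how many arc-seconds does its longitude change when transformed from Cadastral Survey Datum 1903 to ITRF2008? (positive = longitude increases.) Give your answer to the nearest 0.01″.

Δλ = 5.92″

sin φ = 0.699536, cos φ = 0.714597, sin λ = 0.655549, cos λ = 0.755153.
East component: ΔE = −sin λ·ΔX + cos λ·ΔY = −(0.655549)(-13.7) + (0.755153)(161.3) = 130.79 m.
1° of latitude spans 111300 m; at latitude φ, 1° of longitude spans that × cos φ = 79534.7 m, so Δλ = 130.79 / 79534.7 × 3600 = 5.920″.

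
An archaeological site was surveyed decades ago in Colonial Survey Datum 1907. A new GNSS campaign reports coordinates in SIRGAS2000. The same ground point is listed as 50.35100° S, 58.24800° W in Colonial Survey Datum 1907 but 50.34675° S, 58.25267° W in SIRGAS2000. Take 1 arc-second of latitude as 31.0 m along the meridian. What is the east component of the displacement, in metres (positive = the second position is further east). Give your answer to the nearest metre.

Δφ = -50.34675° − -50.35100° = +0.00425°; Δλ = -58.25267° − -58.24800° = -0.00467°.
1° of latitude = 3600 × 31.00 = 111600 m.
ΔN = Δφ × 111600 = 474.3 m; ΔE = Δλ × 111600 × cos(-50.35100°) = -0.00467 × 111600 × 0.638083 = -332.6 m.

ΔE = -333 m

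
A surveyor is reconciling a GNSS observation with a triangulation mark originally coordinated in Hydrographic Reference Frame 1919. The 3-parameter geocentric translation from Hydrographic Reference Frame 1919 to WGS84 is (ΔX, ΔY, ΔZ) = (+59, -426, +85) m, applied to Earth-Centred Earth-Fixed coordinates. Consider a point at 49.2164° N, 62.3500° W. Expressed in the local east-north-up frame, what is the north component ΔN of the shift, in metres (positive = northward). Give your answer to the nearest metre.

At φ = 49.2164°, λ = -62.3500°: sin φ = 0.757182, cos φ = 0.653204, sin λ = -0.885799, cos λ = 0.464069.
ΔN = −sin φ cos λ·ΔX − sin φ sin λ·ΔY + cos φ·ΔZ = −(0.757182)(0.464069)(59) − (0.757182)(-0.885799)(-426) + (0.653204)(85) = -250.93 m.

ΔN = -251 m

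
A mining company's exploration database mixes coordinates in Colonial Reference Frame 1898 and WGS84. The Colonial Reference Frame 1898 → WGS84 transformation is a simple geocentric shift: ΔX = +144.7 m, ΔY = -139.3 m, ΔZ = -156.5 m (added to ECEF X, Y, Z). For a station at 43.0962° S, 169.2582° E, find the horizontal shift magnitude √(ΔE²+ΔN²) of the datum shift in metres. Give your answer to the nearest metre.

254 m

The local east axis at (φ, λ) is (−sin λ, cos λ, 0), so ΔE = −sin(169.2582°)·144.7 + cos(169.2582°)·(-139.3) = 109.89 m.
The local north axis is (−sin φ cos λ, −sin φ sin λ, cos φ), giving ΔN = -97.130 − 17.739 − 114.277 = -229.15 m.
Horizontal magnitude = √(ΔE² + ΔN²) = √(109.89² + (-229.15)²) = 254.13 m.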